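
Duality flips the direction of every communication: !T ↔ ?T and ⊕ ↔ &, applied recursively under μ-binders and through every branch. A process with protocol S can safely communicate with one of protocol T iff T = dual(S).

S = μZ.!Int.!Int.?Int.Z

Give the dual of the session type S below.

μZ = μZ  (μ self-dual)
  !Int = ?Int
    !Int = ?Int
      ?Int = !Int
        dual(Z) = Z

μZ.?Int.?Int.!Int.Z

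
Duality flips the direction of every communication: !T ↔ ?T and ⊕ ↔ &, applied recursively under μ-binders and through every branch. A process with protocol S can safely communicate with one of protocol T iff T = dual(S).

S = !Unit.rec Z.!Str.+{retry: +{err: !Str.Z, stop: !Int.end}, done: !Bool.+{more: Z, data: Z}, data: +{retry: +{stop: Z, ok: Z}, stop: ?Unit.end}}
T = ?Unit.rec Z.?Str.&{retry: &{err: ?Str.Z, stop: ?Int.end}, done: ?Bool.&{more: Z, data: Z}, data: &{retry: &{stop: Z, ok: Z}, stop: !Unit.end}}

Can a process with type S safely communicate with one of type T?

!Unit vs ?Unit  match
  rec Z vs rec Z  match (μ self-dual)
    !Str vs ?Str  match
      +{retry,done,data} vs &{retry,done,data}  match same labels
        case retry:
          +{err,stop} vs &{err,stop}  match same labels
            case err:
              !Str vs ?Str  match
                Z vs Z  match
            case stop:
              !Int vs ?Int  match
                end vs end  match
        case done:
          !Bool vs ?Bool  match
            +{more,data} vs &{more,data}  match same labels
              case more:
                Z vs Z  match
              case data:
                Z vs Z  match
        case data:
          +{retry,stop} vs &{retry,stop}  match same labels
            case retry:
              +{stop,ok} vs &{stop,ok}  match same labels
                case stop:
                  Z vs Z  match
                case ok:
                  Z vs Z  match
            case stop:
              ?Unit vs !Unit  match
                end vs end  match

YES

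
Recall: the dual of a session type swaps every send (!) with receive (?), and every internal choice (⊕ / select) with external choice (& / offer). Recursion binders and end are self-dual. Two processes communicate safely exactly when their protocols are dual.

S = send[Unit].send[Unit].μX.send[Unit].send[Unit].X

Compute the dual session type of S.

recv[Unit].recv[Unit].μX.recv[Unit].recv[Unit].X

send[Unit] → recv[Unit]
  send[Unit] → recv[Unit]
    μX → μX  (rec unchanged)
      send[Unit] → recv[Unit]
        send[Unit] → recv[Unit]
          X ↦ X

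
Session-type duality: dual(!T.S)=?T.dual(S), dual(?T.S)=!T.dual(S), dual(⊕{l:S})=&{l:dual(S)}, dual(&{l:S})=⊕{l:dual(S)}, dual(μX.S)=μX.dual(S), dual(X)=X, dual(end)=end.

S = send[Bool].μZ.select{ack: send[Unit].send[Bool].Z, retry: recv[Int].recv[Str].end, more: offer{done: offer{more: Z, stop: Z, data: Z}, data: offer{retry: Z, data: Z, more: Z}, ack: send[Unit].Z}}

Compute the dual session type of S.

send[Bool] → recv[Bool]
  μZ → μZ  (rec unchanged)
    select{ack,retry,more} → offer{ack,retry,more}  (⊕→&)
      [ack]
        send[Unit] → recv[Unit]
          send[Bool] → recv[Bool]
            dual(Z) = Z
      [retry]
        recv[Int] → send[Int]
          recv[Str] → send[Str]
            dual(end) = end
      [more]
        offer{done,data,ack} → select{done,data,ack}  (&→⊕)
          [done]
            offer{more,stop,data} → select{more,stop,data}  (&→⊕)
              [more]
                dual(Z) = Z
              [stop]
                dual(Z) = Z
              [data]
                dual(Z) = Z
          [data]
            offer{retry,data,more} → select{retry,data,more}  (&→⊕)
              [retry]
                dual(Z) = Z
              [data]
                dual(Z) = Z
              [more]
                dual(Z) = Z
          [ack]
            send[Unit] → recv[Unit]
              dual(Z) = Z

recv[Bool].μZ.offer{ack: recv[Unit].recv[Bool].Z, retry: send[Int].send[Str].end, more: select{done: select{more: Z, stop: Z, data: Z}, data: select{retry: Z, data: Z, more: Z}, ack: recv[Unit].Z}}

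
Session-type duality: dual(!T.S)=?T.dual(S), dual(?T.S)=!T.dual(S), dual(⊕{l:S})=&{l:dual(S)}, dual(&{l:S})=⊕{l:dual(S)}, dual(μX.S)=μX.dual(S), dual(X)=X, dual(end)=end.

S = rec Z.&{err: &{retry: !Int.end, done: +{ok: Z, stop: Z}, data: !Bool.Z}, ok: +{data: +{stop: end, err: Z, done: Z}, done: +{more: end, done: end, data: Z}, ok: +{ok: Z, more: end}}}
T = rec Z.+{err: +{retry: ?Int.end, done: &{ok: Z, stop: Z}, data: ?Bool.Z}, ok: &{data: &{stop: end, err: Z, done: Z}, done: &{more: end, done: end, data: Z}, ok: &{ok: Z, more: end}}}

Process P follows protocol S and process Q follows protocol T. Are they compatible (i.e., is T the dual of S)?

YES

rec Z | rec Z  ok (μ self-dual)
  &{err,ok} | +{err,ok}  ok label sets agree
    [err]
      &{retry,done,data} | +{retry,done,data}  ok label sets agree
        [retry]
          !Int | ?Int  ok
            end | end  ok
        [done]
          +{ok,stop} | &{ok,stop}  ok label sets agree
            [ok]
              Z | Z  ok
            [stop]
              Z | Z  ok
        [data]
          !Bool | ?Bool  ok
            Z | Z  ok
    [ok]
      +{data,done,ok} | &{data,done,ok}  ok label sets agree
        [data]
          +{stop,err,done} | &{stop,err,done}  ok label sets agree
            [stop]
              end | end  ok
            [err]
              Z | Z  ok
            [done]
              Z | Z  ok
        [done]
          +{more,done,data} | &{more,done,data}  ok label sets agree
            [more]
              end | end  ok
            [done]
              end | end  ok
            [data]
              Z | Z  ok
        [ok]
          +{ok,more} | &{ok,more}  ok label sets agree
            [ok]
              Z | Z  ok
            [more]
              end | end  ok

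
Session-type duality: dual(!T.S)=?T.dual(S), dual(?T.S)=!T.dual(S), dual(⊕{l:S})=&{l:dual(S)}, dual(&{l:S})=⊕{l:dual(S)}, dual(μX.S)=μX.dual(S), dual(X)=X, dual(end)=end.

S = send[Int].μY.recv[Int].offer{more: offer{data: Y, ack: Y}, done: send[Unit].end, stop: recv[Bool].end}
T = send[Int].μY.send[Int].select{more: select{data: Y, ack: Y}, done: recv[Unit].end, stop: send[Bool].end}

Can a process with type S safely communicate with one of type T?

send[Int] vs send[Int]  ✗ same direction on both sides — not dual

NO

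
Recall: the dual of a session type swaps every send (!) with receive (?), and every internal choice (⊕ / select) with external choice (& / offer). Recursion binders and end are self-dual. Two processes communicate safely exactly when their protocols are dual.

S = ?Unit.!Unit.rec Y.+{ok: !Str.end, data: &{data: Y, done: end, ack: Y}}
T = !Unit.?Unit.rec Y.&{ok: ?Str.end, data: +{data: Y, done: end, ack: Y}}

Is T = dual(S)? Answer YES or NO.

YES

?Unit ‖ !Unit  ok
  !Unit ‖ ?Unit  ok
    rec Y ‖ rec Y  ok (binder kept)
      +{ok,data} ‖ &{ok,data}  ok label sets agree
        case ok:
          !Str ‖ ?Str  ok
            end ‖ end  ok
        case data:
          &{data,done,ack} ‖ +{data,done,ack}  ok label sets agree
            case data:
              Y ‖ Y  ok
            case done:
              end ‖ end  ok
            case ack:
              Y ‖ Y  ok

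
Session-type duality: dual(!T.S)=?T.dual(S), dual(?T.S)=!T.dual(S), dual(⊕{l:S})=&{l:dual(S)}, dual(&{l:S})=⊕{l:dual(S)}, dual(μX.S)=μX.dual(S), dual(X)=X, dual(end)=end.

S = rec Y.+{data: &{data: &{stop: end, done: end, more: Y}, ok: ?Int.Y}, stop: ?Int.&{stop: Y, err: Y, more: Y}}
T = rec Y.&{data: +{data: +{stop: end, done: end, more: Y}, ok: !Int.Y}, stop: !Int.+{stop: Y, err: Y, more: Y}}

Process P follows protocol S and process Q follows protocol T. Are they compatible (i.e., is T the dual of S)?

rec Y | rec Y  ✓ (rec unchanged)
  +{data,stop} | &{data,stop}  ✓ label sets agree
    • data:
      &{data,ok} | +{data,ok}  ✓ label sets agree
        • data:
          &{stop,done,more} | +{stop,done,more}  ✓ label sets agree
            • stop:
              end | end  ✓
            • done:
              end | end  ✓
            • more:
              Y | Y  ✓
        • ok:
          ?Int | !Int  ✓
            Y | Y  ✓
    • stop:
      ?Int | !Int  ✓
        &{stop,err,more} | +{stop,err,more}  ✓ label sets agree
          • stop:
            Y | Y  ✓
          • err:
            Y | Y  ✓
          • more:
            Y | Y  ✓

YES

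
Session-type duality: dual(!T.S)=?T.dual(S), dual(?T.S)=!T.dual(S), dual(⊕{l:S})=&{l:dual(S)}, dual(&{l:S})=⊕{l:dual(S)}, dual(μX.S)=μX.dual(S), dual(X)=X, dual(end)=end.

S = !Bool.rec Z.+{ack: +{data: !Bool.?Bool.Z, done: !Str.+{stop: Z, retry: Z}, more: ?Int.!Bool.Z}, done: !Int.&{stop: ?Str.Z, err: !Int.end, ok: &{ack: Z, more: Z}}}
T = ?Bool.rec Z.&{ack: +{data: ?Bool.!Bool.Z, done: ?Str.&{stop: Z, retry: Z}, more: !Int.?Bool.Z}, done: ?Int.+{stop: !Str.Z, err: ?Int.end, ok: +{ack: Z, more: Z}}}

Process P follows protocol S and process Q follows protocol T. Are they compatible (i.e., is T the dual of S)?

NO

!Bool | ?Bool  ✓
  rec Z | rec Z  ✓ (binder kept)
    +{ack,done} | &{ack,done}  ✓ label sets agree
      [ack]
        +{data,done,more} | +{data,done,more}  ✗ choice polarity not flipped — not dual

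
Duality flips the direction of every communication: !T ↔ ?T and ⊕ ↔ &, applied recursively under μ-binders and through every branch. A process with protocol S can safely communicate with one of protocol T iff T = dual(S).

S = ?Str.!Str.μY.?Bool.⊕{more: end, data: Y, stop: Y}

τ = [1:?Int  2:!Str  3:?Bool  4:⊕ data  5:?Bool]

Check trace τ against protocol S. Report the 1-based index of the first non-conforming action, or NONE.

@1 got ?Int, protocol expects ?Str  ✗

1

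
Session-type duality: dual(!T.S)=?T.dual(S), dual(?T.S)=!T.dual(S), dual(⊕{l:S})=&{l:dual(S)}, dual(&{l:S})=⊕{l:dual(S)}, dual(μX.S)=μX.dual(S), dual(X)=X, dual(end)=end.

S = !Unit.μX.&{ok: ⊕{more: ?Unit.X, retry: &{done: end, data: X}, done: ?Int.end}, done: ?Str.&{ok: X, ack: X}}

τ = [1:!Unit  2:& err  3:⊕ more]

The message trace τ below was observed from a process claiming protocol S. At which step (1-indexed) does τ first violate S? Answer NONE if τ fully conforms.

2

@1 !Unit  ok  state: μX.…
@2 got & err, protocol expects & ok or & done  ✗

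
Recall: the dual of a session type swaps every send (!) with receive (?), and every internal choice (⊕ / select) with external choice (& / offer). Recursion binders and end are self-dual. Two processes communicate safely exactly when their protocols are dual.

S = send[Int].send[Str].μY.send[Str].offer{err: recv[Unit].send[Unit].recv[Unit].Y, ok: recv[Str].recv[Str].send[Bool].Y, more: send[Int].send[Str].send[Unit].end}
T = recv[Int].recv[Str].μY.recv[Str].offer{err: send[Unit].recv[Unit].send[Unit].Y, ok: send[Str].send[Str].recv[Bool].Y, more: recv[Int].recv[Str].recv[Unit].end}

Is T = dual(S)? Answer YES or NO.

NO

send[Int] vs recv[Int]  match
  send[Str] vs recv[Str]  match
    μY vs μY  match (rec unchanged)
      send[Str] vs recv[Str]  match
        offer{err,ok,more} vs offer{err,ok,more}  ✗ choice polarity not flipped — not dual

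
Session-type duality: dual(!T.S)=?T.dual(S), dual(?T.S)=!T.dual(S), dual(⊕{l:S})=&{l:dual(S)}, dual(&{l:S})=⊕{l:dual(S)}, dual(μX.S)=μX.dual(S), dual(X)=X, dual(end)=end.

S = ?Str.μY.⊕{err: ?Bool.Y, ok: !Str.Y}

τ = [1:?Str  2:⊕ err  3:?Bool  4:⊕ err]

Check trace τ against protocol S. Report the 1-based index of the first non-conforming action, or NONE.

NONE

@1 ?Str  ok  cont: μY.…
@2 ⊕ err  ok  cont: ?Bool.μY.…
@3 ?Bool  ok  cont: μY.…
@4 ⊕ err  ok  cont: ?Bool.μY.…
τ conforms to S (length 4)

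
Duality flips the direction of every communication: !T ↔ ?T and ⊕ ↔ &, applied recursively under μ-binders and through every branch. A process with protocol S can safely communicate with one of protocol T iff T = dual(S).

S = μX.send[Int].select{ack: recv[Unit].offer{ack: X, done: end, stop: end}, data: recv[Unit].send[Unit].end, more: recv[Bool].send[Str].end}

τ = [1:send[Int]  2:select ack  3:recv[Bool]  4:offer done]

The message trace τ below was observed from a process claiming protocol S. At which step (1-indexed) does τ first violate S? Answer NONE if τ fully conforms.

[1] send[Int]  ok  residual = select{ack: recv[Unit].offer{ack: μX.…, done: end, stop: end}, data: recv[Unit].send[Unit].end, more: recv[Bool].send[Str].end}
[2] select ack  ok  residual = recv[Unit].offer{ack: μX.…, done: end, stop: end}
[3] got recv[Bool], protocol expects recv[Unit]  ✗

3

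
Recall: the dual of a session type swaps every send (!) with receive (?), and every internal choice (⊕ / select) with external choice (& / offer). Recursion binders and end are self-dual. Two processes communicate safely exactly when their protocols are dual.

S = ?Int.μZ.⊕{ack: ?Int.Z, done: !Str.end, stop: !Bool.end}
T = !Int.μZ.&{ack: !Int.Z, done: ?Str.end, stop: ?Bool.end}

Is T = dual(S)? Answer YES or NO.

?Int ‖ !Int  match
  μZ ‖ μZ  match (rec unchanged)
    ⊕{ack,done,stop} ‖ &{ack,done,stop}  match labels match
      [ack]
        ?Int ‖ !Int  match
          Z ‖ Z  match
      [done]
        !Str ‖ ?Str  match
          end ‖ end  match
      [stop]
        !Bool ‖ ?Bool  match
          end ‖ end  match

YES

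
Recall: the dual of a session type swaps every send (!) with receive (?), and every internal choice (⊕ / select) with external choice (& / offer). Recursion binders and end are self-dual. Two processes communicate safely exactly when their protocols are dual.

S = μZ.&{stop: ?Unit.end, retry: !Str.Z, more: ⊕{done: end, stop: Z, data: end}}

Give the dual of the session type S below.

μZ.⊕{stop: !Unit.end, retry: ?Str.Z, more: &{done: end, stop: Z, data: end}}

μZ → μZ  (binder kept)
  &{stop,retry,more} → ⊕{stop,retry,more}  (&→⊕)
    case stop:
      ?Unit → !Unit
        end ↦ end
    case retry:
      !Str → ?Str
        Z ↦ Z
    case more:
      ⊕{done,stop,data} → &{done,stop,data}  (⊕→&)
        case done:
          end ↦ end
        case stop:
          Z ↦ Z
        case data:
          end ↦ end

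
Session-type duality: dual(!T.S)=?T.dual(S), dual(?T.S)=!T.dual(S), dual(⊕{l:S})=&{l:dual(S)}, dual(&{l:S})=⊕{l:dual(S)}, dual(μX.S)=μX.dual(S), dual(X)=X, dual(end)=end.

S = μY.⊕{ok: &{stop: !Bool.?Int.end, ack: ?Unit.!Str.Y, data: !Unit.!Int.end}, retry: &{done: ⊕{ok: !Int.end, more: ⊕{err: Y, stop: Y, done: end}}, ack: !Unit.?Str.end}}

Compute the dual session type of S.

μY.&{ok: ⊕{stop: ?Bool.!Int.end, ack: !Unit.?Str.Y, data: ?Unit.?Int.end}, retry: ⊕{done: &{ok: ?Int.end, more: &{err: Y, stop: Y, done: end}}, ack: ?Unit.!Str.end}}

μY = μY  (rec unchanged)
  ⊕{ok,retry} = &{ok,retry}  (internal→external)
    • ok:
      &{stop,ack,data} = ⊕{stop,ack,data}  (offer→select)
        • stop:
          !Bool = ?Bool
            ?Int = !Int
              end self-dual
        • ack:
          ?Unit = !Unit
            !Str = ?Str
              Y self-dual
        • data:
          !Unit = ?Unit
            !Int = ?Int
              end self-dual
    • retry:
      &{done,ack} = ⊕{done,ack}  (offer→select)
        • done:
          ⊕{ok,more} = &{ok,more}  (internal→external)
            • ok:
              !Int = ?Int
                end self-dual
            • more:
              ⊕{err,stop,done} = &{err,stop,done}  (internal→external)
                • err:
                  Y self-dual
                • stop:
                  Y self-dual
                • done:
                  end self-dual
        • ack:
          !Unit = ?Unit
            ?Str = !Str
              end self-dual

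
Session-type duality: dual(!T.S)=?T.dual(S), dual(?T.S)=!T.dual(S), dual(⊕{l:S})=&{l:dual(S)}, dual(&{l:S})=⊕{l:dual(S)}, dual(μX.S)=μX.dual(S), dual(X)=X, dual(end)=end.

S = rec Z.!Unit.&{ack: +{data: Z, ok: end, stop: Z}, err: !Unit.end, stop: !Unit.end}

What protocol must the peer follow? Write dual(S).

rec Z → rec Z  (rec unchanged)
  !Unit → ?Unit
    &{ack,err,stop} → +{ack,err,stop}  (external→internal)
      [ack]
        +{data,ok,stop} → &{data,ok,stop}  (select→offer)
          [data]
            Z self-dual
          [ok]
            end self-dual
          [stop]
            Z self-dual
      [err]
        !Unit → ?Unit
          end self-dual
      [stop]
        !Unit → ?Unit
          end self-dual

rec Z.?Unit.+{ack: &{data: Z, ok: end, stop: Z}, err: ?Unit.end, stop: ?Unit.end}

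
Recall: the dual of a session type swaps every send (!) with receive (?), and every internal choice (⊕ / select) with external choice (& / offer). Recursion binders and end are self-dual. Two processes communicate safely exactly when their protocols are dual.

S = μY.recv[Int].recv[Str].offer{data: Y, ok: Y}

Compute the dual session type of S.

μY ↦ μY  (rec unchanged)
  recv[Int] ↦ send[Int]
    recv[Str] ↦ send[Str]
      offer{data,ok} ↦ select{data,ok}  (external→internal)
        [data]
          Y self-dual
        [ok]
          Y self-dual

μY.send[Int].send[Str].select{data: Y, ok: Y}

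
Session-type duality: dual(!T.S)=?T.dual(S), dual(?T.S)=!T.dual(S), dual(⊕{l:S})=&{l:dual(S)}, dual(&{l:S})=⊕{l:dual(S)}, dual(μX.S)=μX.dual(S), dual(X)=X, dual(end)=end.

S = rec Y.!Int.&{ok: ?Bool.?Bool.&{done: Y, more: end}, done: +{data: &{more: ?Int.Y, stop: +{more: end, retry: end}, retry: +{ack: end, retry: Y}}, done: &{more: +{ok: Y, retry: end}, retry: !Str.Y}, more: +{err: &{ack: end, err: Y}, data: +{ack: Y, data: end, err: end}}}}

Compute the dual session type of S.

rec Y = rec Y  (binder kept)
  !Int = ?Int
    &{ok,done} = +{ok,done}  (&→⊕)
      [ok]
        ?Bool = !Bool
          ?Bool = !Bool
            &{done,more} = +{done,more}  (&→⊕)
              [done]
                Y ↦ Y
              [more]
                end ↦ end
      [done]
        +{data,done,more} = &{data,done,more}  (internal→external)
          [data]
            &{more,stop,retry} = +{more,stop,retry}  (&→⊕)
              [more]
                ?Int = !Int
                  Y ↦ Y
              [stop]
                +{more,retry} = &{more,retry}  (internal→external)
                  [more]
                    end ↦ end
                  [retry]
                    end ↦ end
              [retry]
                +{ack,retry} = &{ack,retry}  (internal→external)
                  [ack]
                    end ↦ end
                  [retry]
                    Y ↦ Y
          [done]
            &{more,retry} = +{more,retry}  (&→⊕)
              [more]
                +{ok,retry} = &{ok,retry}  (internal→external)
                  [ok]
                    Y ↦ Y
                  [retry]
                    end ↦ end
              [retry]
                !Str = ?Str
                  Y ↦ Y
          [more]
            +{err,data} = &{err,data}  (internal→external)
              [err]
                &{ack,err} = +{ack,err}  (&→⊕)
                  [ack]
                    end ↦ end
                  [err]
                    Y ↦ Y
              [data]
                +{ack,data,err} = &{ack,data,err}  (internal→external)
                  [ack]
                    Y ↦ Y
                  [data]
                    end ↦ end
                  [err]
                    end ↦ end

rec Y.?Int.+{ok: !Bool.!Bool.+{done: Y, more: end}, done: &{data: +{more: !Int.Y, stop: &{more: end, retry: end}, retry: &{ack: end, retry: Y}}, done: +{more: &{ok: Y, retry: end}, retry: ?Str.Y}, more: &{err: +{ack: end, err: Y}, data: &{ack: Y, data: end, err: end}}}}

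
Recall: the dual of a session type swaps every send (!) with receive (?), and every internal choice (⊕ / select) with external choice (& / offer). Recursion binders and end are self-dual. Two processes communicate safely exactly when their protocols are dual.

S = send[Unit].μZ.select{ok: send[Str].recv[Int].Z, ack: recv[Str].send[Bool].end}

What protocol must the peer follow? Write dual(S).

send[Unit] → recv[Unit]
  μZ → μZ  (rec unchanged)
    select{ok,ack} → offer{ok,ack}  (select→offer)
      case ok:
        send[Str] → recv[Str]
          recv[Int] → send[Int]
            Z ↦ Z
      case ack:
        recv[Str] → send[Str]
          send[Bool] → recv[Bool]
            end ↦ end

recv[Unit].μZ.offer{ok: recv[Str].send[Int].Z, ack: send[Str].recv[Bool].end}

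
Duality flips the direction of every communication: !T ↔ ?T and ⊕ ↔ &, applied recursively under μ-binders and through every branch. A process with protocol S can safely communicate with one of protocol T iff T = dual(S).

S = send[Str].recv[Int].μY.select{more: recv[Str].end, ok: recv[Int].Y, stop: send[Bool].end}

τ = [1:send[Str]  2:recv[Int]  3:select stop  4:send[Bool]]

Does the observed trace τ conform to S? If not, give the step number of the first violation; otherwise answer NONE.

NONE

step 1: send[Str]  ✓  residual = recv[Int].μY.…
step 2: recv[Int]  ✓  residual = μY.…
step 3: select stop  ✓  residual = send[Bool].end
step 4: send[Bool]  ✓  residual = end
τ conforms to S (length 4)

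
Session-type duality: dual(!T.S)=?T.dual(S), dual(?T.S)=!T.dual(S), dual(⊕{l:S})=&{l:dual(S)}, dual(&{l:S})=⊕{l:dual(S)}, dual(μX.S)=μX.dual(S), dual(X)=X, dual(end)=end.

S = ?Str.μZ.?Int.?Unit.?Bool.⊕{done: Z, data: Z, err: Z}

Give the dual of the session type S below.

?Str ↦ !Str
  μZ ↦ μZ  (binder kept)
    ?Int ↦ !Int
      ?Unit ↦ !Unit
        ?Bool ↦ !Bool
          ⊕{done,data,err} ↦ &{done,data,err}  (internal→external)
            • done:
              Z self-dual
            • data:
              Z self-dual
            • err:
              Z self-dual

!Str.μZ.!Int.!Unit.!Bool.&{done: Z, data: Z, err: Z}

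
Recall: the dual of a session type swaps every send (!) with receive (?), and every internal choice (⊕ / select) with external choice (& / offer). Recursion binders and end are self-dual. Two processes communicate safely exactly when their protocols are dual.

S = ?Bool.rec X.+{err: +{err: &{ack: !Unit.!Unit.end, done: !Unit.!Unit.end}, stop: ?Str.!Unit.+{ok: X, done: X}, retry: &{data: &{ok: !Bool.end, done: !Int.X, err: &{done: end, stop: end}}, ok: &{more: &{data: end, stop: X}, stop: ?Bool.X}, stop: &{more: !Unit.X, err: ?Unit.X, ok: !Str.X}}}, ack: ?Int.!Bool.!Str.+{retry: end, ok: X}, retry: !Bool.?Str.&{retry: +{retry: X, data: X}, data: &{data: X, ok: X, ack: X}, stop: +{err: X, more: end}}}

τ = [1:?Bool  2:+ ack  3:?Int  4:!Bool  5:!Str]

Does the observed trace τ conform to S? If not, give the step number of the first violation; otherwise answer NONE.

NONE

@1 ?Bool  match  state: rec X.…
@2 + ack  match  state: ?Int.!Bool.!Str.+{retry: end, ok: rec X.…}
@3 ?Int  match  state: !Bool.!Str.+{retry: end, ok: rec X.…}
@4 !Bool  match  state: !Str.+{retry: end, ok: rec X.…}
@5 !Str  match  state: +{retry: end, ok: rec X.…}
all 5 steps conform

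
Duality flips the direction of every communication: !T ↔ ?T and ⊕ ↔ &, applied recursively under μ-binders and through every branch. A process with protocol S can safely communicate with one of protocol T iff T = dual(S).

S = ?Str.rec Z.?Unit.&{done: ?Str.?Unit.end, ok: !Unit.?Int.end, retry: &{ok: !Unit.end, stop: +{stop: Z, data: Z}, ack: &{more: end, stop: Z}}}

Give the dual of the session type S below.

!Str.rec Z.!Unit.+{done: !Str.!Unit.end, ok: ?Unit.!Int.end, retry: +{ok: ?Unit.end, stop: &{stop: Z, data: Z}, ack: +{more: end, stop: Z}}}

?Str → !Str
  rec Z → rec Z  (μ self-dual)
    ?Unit → !Unit
      &{done,ok,retry} → +{done,ok,retry}  (external→internal)
        [done]
          ?Str → !Str
            ?Unit → !Unit
              end self-dual
        [ok]
          !Unit → ?Unit
            ?Int → !Int
              end self-dual
        [retry]
          &{ok,stop,ack} → +{ok,stop,ack}  (external→internal)
            [ok]
              !Unit → ?Unit
                end self-dual
            [stop]
              +{stop,data} → &{stop,data}  (select→offer)
                [stop]
                  Z self-dual
                [data]
                  Z self-dual
            [ack]
              &{more,stop} → +{more,stop}  (external→internal)
                [more]
                  end self-dual
                [stop]
                  Z self-dual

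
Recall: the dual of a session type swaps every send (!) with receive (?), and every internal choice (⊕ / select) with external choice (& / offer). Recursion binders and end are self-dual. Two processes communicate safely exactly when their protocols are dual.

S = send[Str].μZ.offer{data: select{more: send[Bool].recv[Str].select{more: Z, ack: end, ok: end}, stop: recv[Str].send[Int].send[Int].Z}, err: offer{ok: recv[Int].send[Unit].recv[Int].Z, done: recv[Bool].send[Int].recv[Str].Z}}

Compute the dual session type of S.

recv[Str].μZ.select{data: offer{more: recv[Bool].send[Str].offer{more: Z, ack: end, ok: end}, stop: send[Str].recv[Int].recv[Int].Z}, err: select{ok: send[Int].recv[Unit].send[Int].Z, done: send[Bool].recv[Int].send[Str].Z}}

send[Str] = recv[Str]
  μZ = μZ  (μ self-dual)
    offer{data,err} = select{data,err}  (external→internal)
      • data:
        select{more,stop} = offer{more,stop}  (internal→external)
          • more:
            send[Bool] = recv[Bool]
              recv[Str] = send[Str]
                select{more,ack,ok} = offer{more,ack,ok}  (internal→external)
                  • more:
                    Z self-dual
                  • ack:
                    end self-dual
                  • ok:
                    end self-dual
          • stop:
            recv[Str] = send[Str]
              send[Int] = recv[Int]
                send[Int] = recv[Int]
                  Z self-dual
      • err:
        offer{ok,done} = select{ok,done}  (external→internal)
          • ok:
            recv[Int] = send[Int]
              send[Unit] = recv[Unit]
                recv[Int] = send[Int]
                  Z self-dual
          • done:
            recv[Bool] = send[Bool]
              send[Int] = recv[Int]
                recv[Str] = send[Str]
                  Z self-dual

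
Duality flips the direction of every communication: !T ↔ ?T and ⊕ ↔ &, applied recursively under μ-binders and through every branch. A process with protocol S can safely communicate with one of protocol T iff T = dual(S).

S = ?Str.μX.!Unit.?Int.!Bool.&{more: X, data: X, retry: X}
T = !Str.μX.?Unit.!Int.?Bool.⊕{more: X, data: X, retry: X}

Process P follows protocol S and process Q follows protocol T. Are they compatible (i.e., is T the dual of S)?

?Str vs !Str  ✓
  μX vs μX  ✓ (binder kept)
    !Unit vs ?Unit  ✓
      ?Int vs !Int  ✓
        !Bool vs ?Bool  ✓
          &{more,data,retry} vs ⊕{more,data,retry}  ✓ label sets agree
            • more:
              X vs X  ✓
            • data:
              X vs X  ✓
            • retry:
              X vs X  ✓

YES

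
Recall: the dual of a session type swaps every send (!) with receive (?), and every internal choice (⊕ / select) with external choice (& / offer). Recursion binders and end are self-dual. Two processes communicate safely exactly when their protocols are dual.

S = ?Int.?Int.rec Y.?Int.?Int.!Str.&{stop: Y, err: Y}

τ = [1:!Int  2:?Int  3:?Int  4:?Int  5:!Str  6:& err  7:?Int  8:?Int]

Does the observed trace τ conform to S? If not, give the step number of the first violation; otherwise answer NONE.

1

[1] got !Int, protocol expects ?Int  ✗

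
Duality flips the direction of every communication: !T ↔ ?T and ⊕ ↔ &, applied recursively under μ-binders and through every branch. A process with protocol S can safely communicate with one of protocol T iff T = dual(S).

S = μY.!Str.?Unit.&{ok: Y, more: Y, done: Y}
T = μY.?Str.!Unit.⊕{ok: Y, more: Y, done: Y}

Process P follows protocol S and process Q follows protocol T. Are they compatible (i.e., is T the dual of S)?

μY | μY  ✓ (rec unchanged)
  !Str | ?Str  ✓
    ?Unit | !Unit  ✓
      &{ok,more,done} | ⊕{ok,more,done}  ✓ labels match
        [ok]
          Y | Y  ✓
        [more]
          Y | Y  ✓
        [done]
          Y | Y  ✓

YES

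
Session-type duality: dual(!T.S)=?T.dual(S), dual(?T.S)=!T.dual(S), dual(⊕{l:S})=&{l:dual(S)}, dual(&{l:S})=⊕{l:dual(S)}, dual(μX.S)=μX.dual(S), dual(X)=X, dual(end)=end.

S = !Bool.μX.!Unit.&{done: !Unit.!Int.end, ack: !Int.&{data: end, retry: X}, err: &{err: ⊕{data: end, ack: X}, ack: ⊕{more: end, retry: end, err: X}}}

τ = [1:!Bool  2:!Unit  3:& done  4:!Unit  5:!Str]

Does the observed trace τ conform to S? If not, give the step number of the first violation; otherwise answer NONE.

5

step 1: !Bool  ✓  state: μX.…
step 2: !Unit  ✓  state: &{done: !Unit.!Int.end, ack: !Int.&{data: end, retry: μX.…}, err: &{err: ⊕{data: end, ack: μX.…}, ack: ⊕{more: end, retry: end, err: μX.…}}}
step 3: & done  ✓  state: !Unit.!Int.end
step 4: !Unit  ✓  state: !Int.end
step 5: got !Str, protocol expects !Int  ✗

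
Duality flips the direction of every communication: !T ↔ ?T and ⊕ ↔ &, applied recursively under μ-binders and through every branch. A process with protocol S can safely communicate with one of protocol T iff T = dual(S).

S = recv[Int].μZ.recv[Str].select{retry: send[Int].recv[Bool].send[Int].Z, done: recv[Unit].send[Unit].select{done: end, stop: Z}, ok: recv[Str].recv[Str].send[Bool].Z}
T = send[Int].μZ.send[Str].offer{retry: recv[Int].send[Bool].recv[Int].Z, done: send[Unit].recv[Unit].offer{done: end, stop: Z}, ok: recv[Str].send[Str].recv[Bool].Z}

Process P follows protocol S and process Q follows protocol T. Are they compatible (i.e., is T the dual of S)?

recv[Int] ‖ send[Int]  ✓
  μZ ‖ μZ  ✓ (binder kept)
    recv[Str] ‖ send[Str]  ✓
      select{retry,done,ok} ‖ offer{retry,done,ok}  ✓ labels match
        case retry:
          send[Int] ‖ recv[Int]  ✓
            recv[Bool] ‖ send[Bool]  ✓
              send[Int] ‖ recv[Int]  ✓
                Z ‖ Z  ✓
        case done:
          recv[Unit] ‖ send[Unit]  ✓
            send[Unit] ‖ recv[Unit]  ✓
              select{done,stop} ‖ offer{done,stop}  ✓ labels match
                case done:
                  end ‖ end  ✓
                case stop:
                  Z ‖ Z  ✓
        case ok:
          recv[Str] ‖ recv[Str]  ✗ same direction on both sides — not dual

NO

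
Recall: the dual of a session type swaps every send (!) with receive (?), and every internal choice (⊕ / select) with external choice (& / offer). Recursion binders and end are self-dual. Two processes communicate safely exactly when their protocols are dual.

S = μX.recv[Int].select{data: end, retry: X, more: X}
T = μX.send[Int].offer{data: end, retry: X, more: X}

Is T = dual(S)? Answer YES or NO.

μX ‖ μX  match (binder kept)
  recv[Int] ‖ send[Int]  match
    select{data,retry,more} ‖ offer{data,retry,more}  match labels match
      • data:
        end ‖ end  match
      • retry:
        X ‖ X  match
      • more:
        X ‖ X  match

YES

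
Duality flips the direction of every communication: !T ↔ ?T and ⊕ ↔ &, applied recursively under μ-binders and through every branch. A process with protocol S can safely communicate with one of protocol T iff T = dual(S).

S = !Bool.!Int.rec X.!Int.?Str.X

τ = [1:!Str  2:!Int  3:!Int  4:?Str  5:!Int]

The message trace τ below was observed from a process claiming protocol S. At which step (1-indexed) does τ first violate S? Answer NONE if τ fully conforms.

1

@1 got !Str, protocol expects !Bool  ✗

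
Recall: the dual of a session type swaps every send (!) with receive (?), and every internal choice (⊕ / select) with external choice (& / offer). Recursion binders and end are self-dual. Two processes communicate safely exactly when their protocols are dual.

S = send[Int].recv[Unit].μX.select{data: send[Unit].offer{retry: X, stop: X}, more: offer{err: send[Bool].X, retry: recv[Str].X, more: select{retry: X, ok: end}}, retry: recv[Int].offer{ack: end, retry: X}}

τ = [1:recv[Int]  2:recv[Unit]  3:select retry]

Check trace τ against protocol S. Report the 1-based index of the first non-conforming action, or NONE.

1

step 1: got recv[Int], protocol expects send[Int]  ✗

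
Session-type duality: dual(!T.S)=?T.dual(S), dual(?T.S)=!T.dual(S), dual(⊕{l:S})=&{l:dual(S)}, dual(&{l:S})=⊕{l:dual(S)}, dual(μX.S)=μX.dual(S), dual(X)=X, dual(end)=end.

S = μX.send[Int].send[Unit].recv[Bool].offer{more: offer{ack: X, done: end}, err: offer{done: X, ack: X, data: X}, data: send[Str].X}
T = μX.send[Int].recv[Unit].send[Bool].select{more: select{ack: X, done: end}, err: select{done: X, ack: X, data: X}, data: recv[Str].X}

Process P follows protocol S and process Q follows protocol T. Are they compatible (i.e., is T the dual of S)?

NO

μX ‖ μX  ✓ (binder kept)
  send[Int] ‖ send[Int]  ✗ same direction on both sides — not dual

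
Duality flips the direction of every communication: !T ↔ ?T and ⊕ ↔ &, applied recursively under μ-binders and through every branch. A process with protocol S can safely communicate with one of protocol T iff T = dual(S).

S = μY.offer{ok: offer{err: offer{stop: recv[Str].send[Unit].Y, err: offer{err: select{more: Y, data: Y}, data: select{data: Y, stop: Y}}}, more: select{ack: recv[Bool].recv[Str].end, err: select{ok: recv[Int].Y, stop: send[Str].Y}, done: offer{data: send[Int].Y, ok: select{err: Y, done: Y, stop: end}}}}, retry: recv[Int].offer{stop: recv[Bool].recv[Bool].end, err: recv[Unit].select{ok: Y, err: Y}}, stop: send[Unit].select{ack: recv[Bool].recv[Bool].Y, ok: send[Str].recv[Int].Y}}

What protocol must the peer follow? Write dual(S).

μY.select{ok: select{err: select{stop: send[Str].recv[Unit].Y, err: select{err: offer{more: Y, data: Y}, data: offer{data: Y, stop: Y}}}, more: offer{ack: send[Bool].send[Str].end, err: offer{ok: send[Int].Y, stop: recv[Str].Y}, done: select{data: recv[Int].Y, ok: offer{err: Y, done: Y, stop: end}}}}, retry: send[Int].select{stop: send[Bool].send[Bool].end, err: send[Unit].offer{ok: Y, err: Y}}, stop: recv[Unit].offer{ack: send[Bool].send[Bool].Y, ok: recv[Str].send[Int].Y}}

μY → μY  (rec unchanged)
  offer{ok,retry,stop} → select{ok,retry,stop}  (external→internal)
    case ok:
      offer{err,more} → select{err,more}  (external→internal)
        case err:
          offer{stop,err} → select{stop,err}  (external→internal)
            case stop:
              recv[Str] → send[Str]
                send[Unit] → recv[Unit]
                  Y self-dual
            case err:
              offer{err,data} → select{err,data}  (external→internal)
                case err:
                  select{more,data} → offer{more,data}  (select→offer)
                    case more:
                      Y self-dual
                    case data:
                      Y self-dual
                case data:
                  select{data,stop} → offer{data,stop}  (select→offer)
                    case data:
                      Y self-dual
                    case stop:
                      Y self-dual
        case more:
          select{ack,err,done} → offer{ack,err,done}  (select→offer)
            case ack:
              recv[Bool] → send[Bool]
                recv[Str] → send[Str]
                  end self-dual
            case err:
              select{ok,stop} → offer{ok,stop}  (select→offer)
                case ok:
                  recv[Int] → send[Int]
                    Y self-dual
                case stop:
                  send[Str] → recv[Str]
                    Y self-dual
            case done:
              offer{data,ok} → select{data,ok}  (external→internal)
                case data:
                  send[Int] → recv[Int]
                    Y self-dual
                case ok:
                  select{err,done,stop} → offer{err,done,stop}  (select→offer)
                    case err:
                      Y self-dual
                    case done:
                      Y self-dual
                    case stop:
                      end self-dual
    case retry:
      recv[Int] → send[Int]
        offer{stop,err} → select{stop,err}  (external→internal)
          case stop:
            recv[Bool] → send[Bool]
              recv[Bool] → send[Bool]
                end self-dual
          case err:
            recv[Unit] → send[Unit]
              select{ok,err} → offer{ok,err}  (select→offer)
                case ok:
                  Y self-dual
                case err:
                  Y self-dual
    case stop:
      send[Unit] → recv[Unit]
        select{ack,ok} → offer{ack,ok}  (select→offer)
          case ack:
            recv[Bool] → send[Bool]
              recv[Bool] → send[Bool]
                Y self-dual
          case ok:
            send[Str] → recv[Str]
              recv[Int] → send[Int]
                Y self-dual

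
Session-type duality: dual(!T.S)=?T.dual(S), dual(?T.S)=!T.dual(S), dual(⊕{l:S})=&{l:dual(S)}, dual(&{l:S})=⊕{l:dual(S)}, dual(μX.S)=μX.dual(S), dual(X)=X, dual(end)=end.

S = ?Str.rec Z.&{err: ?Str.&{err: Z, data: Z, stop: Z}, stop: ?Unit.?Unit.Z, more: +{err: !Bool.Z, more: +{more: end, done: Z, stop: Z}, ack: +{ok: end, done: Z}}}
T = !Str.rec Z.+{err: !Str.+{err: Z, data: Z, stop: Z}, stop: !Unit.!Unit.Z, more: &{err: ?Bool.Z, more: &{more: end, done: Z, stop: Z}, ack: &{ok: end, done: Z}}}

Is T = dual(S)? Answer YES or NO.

?Str vs !Str  ✓
  rec Z vs rec Z  ✓ (rec unchanged)
    &{err,stop,more} vs +{err,stop,more}  ✓ labels match
      case err:
        ?Str vs !Str  ✓
          &{err,data,stop} vs +{err,data,stop}  ✓ labels match
            case err:
              Z vs Z  ✓
            case data:
              Z vs Z  ✓
            case stop:
              Z vs Z  ✓
      case stop:
        ?Unit vs !Unit  ✓
          ?Unit vs !Unit  ✓
            Z vs Z  ✓
      case more:
        +{err,more,ack} vs &{err,more,ack}  ✓ labels match
          case err:
            !Bool vs ?Bool  ✓
              Z vs Z  ✓
          case more:
            +{more,done,stop} vs &{more,done,stop}  ✓ labels match
              case more:
                end vs end  ✓
              case done:
                Z vs Z  ✓
              case stop:
                Z vs Z  ✓
          case ack:
            +{ok,done} vs &{ok,done}  ✓ labels match
              case ok:
                end vs end  ✓
              case done:
                Z vs Z  ✓

YES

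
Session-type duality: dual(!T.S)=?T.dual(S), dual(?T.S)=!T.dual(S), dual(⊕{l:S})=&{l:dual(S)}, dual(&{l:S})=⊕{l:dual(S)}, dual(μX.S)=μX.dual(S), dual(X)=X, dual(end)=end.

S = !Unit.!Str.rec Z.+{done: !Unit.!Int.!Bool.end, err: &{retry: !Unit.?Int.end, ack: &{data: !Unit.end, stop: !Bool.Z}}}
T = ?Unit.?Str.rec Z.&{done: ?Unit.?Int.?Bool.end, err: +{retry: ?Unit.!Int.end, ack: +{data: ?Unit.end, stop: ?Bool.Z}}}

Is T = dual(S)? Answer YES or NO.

YES

!Unit | ?Unit  ✓
  !Str | ?Str  ✓
    rec Z | rec Z  ✓ (binder kept)
      +{done,err} | &{done,err}  ✓ label sets agree
        case done:
          !Unit | ?Unit  ✓
            !Int | ?Int  ✓
              !Bool | ?Bool  ✓
                end | end  ✓
        case err:
          &{retry,ack} | +{retry,ack}  ✓ label sets agree
            case retry:
              !Unit | ?Unit  ✓
                ?Int | !Int  ✓
                  end | end  ✓
            case ack:
              &{data,stop} | +{data,stop}  ✓ label sets agree
                case data:
                  !Unit | ?Unit  ✓
                    end | end  ✓
                case stop:
                  !Bool | ?Bool  ✓
                    Z | Z  ✓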